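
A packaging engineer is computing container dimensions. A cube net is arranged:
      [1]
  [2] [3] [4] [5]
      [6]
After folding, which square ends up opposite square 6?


Net: cross layout. Take square 3 as the base (bottom).
Fold the four squares in the horizontal row up around 3: 2 -> left, 4 -> right, 5 wraps to the top.
Fold 1 and 6 up from 3: 1 -> back, 6 -> front.
Opposite pairs are therefore: (1, 6), (2, 4), (3, 5).
Face 6 is opposite face 1.
face 1


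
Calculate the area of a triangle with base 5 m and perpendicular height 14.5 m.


Shape: triangle
Base b = 5 m, Height h = 14.5 m
Formula: A = (1/2) * b * h
A = 0.5 * 5 * 14.5
A = 0.5 * 72.5
A = 36.25
36.25 m^2


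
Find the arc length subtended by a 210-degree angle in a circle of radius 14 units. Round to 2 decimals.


Shape: circular arc
Radius r = 14 units, Angle = 210 degrees
Formula: L = (angle/360) * 2 * pi * r
2 * pi * r = 28 * pi
L = (210/360) * 28 * pi
L = 16.333333 * pi
L = 51.31
51.31 units


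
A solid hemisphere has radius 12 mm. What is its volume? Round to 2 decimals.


Shape: hemisphere (half of a sphere)
Radius r = 12 mm
Formula: V = (1/2) * (4/3) * pi * r^3 = (2/3) * pi * r^3
r^3 = 1728
(2/3) * 1728 = 1152
V = 1152 * pi
V = 3619.11
3619.11 mm^3


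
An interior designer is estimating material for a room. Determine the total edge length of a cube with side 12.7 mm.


Shape: cube
Side s = 12.7 mm
A cube has 12 edges, all equal.
Formula: total edge length = 12 * s
Total = 12 * 12.7
Total = 152.4
152.4 mm


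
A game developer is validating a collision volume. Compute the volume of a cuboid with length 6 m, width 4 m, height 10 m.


Shape: rectangular prism
l = 6 m, w = 4 m, h = 10 m
Formula: V = l * w * h
V = 6 * 4 * 10
V = 24 * 10
V = 240
240 m^3


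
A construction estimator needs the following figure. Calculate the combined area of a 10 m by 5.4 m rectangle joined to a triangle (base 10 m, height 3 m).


Composite shape: rectangle + triangle
Rectangle area = 10 * 5.4 = 54
Triangle area = 0.5 * 10 * 3 = 15
Total = 54 + 15
Total = 69
69 m^2


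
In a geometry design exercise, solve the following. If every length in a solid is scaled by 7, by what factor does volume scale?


Linear scale factor k = 7
Rule: under a linear scaling by k, volumes scale by k^3.
k^3 = 7 * 7 * 7
k^3 = 49 * 7
k^3 = 343
Volume scales by a factor of 343.
343 (dimensionless)


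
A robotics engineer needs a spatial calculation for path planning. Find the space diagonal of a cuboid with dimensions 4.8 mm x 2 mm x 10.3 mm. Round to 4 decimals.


Shape: rectangular box (space diagonal)
l = 4.8 mm, w = 2 mm, h = 10.3 mm
Visualize: the diagonal of the base, then a right triangle with that diagonal and the height.
Formula: d = sqrt(l^2 + w^2 + h^2)
l^2 + w^2 + h^2 = 23.04 + 4 + 106.09 = 133.13
d = sqrt(133.13)
d = 11.5382
11.5382 mm


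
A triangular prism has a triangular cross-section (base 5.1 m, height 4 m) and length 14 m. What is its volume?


Shape: triangular prism
Triangle base = 5.1 m, triangle height = 4 m, prism length L = 14 m
Formula: V = (1/2 * b * h_tri) * L
Cross-section area = 0.5 * 5.1 * 4 = 10.2
V = 10.2 * 14
V = 142.8
142.8 m^3


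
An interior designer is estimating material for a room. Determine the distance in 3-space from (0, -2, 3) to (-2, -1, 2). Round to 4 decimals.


3D distance between two points
P1 = (0, -2, 3), P2 = (-2, -1, 2)
Formula: d = sqrt((x2-x1)^2 + (y2-y1)^2 + (z2-z1)^2)
dx = -2 - 0 = -2
dy = -1 - -2 = 1
dz = 2 - 3 = -1
dx^2 + dy^2 + dz^2 = 4 + 1 + 1 = 6
d = sqrt(6)
d = 2.4495
2.4495 units


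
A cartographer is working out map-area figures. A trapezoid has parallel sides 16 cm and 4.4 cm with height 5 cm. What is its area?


Shape: trapezoid
Parallel sides a = 16 cm, b = 4.4 cm; Height h = 5 cm
Formula: A = (a + b) * h / 2
a + b = 16 + 4.4 = 20.4
A = 20.4 * 5 / 2
A = 102 / 2
A = 51
51 cm^2


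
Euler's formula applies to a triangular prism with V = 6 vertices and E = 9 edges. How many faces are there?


Polyhedron: triangular prism
Euler's formula for convex polyhedra: V - E + F = 2
Given: V = 6 vertices and E = 9 edges
Solve for F:
F = 2 + E - V = 2 + 9 - 6 = 5
5 faces


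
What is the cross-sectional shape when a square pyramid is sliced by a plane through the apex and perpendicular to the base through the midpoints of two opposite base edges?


Solid: square pyramid
Cutting plane: through the apex and perpendicular to the base through the midpoints of two opposite base edges
Visualize the intersection of the plane with the solid's surface.
The boundary of the cut region is a isosceles triangle.
isosceles triangle


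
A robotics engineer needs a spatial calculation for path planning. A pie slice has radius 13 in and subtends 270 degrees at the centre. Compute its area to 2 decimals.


Shape: circular sector
Radius r = 13 in, Angle = 270 degrees
Formula: A = (angle/360) * pi * r^2
r^2 = 169
Fraction of circle = 270/360
A = (270/360) * pi * 169
A = 126.75 * pi
A = 398.2
398.2 in^2


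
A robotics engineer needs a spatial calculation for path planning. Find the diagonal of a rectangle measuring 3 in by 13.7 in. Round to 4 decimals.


Shape: rectangle (diagonal via Pythagoras)
Sides: 3 in and 13.7 in
Formula: d = sqrt(l^2 + w^2)
l^2 = 9, w^2 = 187.69
l^2 + w^2 = 196.69
d = sqrt(196.69)
d = 14.0246
14.0246 in


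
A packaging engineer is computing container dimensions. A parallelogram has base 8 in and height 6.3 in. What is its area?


Shape: parallelogram
Base b = 8 in, Height h = 6.3 in
Formula: A = b * h
A = 8 * 6.3
A = 50.4
50.4 in^2


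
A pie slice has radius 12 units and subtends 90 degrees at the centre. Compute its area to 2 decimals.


Shape: circular sector
Radius r = 12 units, Angle = 90 degrees
Formula: A = (angle/360) * pi * r^2
r^2 = 144
Fraction of circle = 90/360
A = (90/360) * pi * 144
A = 36 * pi
A = 113.1
113.1 units^2


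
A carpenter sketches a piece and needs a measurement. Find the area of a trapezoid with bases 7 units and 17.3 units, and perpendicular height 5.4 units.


Shape: trapezoid
Parallel sides a = 7 units, b = 17.3 units; Height h = 5.4 units
Formula: A = (a + b) * h / 2
a + b = 7 + 17.3 = 24.3
A = 24.3 * 5.4 / 2
A = 131.22 / 2
A = 65.61
65.61 units^2


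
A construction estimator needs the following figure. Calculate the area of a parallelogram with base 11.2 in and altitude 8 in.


Shape: parallelogram
Base b = 11.2 in, Height h = 8 in
Formula: A = b * h
A = 11.2 * 8
A = 89.6
89.6 in^2


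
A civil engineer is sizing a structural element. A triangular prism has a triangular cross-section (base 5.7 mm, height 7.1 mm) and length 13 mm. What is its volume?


Shape: triangular prism
Triangle base = 5.7 mm, triangle height = 7.1 mm, prism length L = 13 mm
Formula: V = (1/2 * b * h_tri) * L
Cross-section area = 0.5 * 5.7 * 7.1 = 20.235
V = 20.235 * 13
V = 263.055
263.055 mm^3


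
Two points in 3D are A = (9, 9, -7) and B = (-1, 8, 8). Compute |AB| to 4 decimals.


3D distance between two points
P1 = (9, 9, -7), P2 = (-1, 8, 8)
Formula: d = sqrt((x2-x1)^2 + (y2-y1)^2 + (z2-z1)^2)
dx = -1 - 9 = -10
dy = 8 - 9 = -1
dz = 8 - -7 = 15
dx^2 + dy^2 + dz^2 = 100 + 1 + 225 = 326
d = sqrt(326)
d = 18.0555
18.0555 units


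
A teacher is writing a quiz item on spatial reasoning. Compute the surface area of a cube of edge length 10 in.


Shape: cube
Side s = 10 in
A cube has 6 square faces.
Formula: SA = 6 * s^2
s^2 = 100
SA = 6 * 100
SA = 600
600 in^2


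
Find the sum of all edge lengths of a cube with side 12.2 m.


Shape: cube
Side s = 12.2 m
A cube has 12 edges, all equal.
Formula: total edge length = 12 * s
Total = 12 * 12.2
Total = 146.4
146.4 m


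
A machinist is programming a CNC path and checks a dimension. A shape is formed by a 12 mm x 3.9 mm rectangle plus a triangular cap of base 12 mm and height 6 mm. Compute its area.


Composite shape: rectangle + triangle
Rectangle area = 12 * 3.9 = 46.8
Triangle area = 0.5 * 12 * 6 = 36
Total = 46.8 + 36
Total = 82.8
82.8 mm^2


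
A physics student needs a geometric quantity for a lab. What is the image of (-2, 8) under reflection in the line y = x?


Transformation: reflection
Original point: (-2, 8)
Rule for reflection over y = x: (x, y) -> (y, x)
Apply: (-2, 8) -> (8, -2)
(8, -2)


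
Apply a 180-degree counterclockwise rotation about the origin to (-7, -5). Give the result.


Transformation: rotation about the origin
Original point: (-7, -5)
Rule for 180 deg: (x, y) -> (-x, -y)
Apply: (-7, -5) -> (7, 5)
(7, 5)


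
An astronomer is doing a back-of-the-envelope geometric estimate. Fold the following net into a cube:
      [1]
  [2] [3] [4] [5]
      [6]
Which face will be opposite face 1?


Net: cross layout. Take square 3 as the base (bottom).
Fold the four squares in the horizontal row up around 3: 2 -> left, 4 -> right, 5 wraps to the top.
Fold 1 and 6 up from 3: 1 -> back, 6 -> front.
Opposite pairs are therefore: (1, 6), (2, 4), (3, 5).
Face 1 is opposite face 6.
face 6


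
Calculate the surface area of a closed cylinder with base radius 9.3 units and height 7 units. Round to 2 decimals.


Shape: closed cylinder
Radius r = 9.3 units, Height h = 7 units
Formula: SA = 2*pi*r^2 + 2*pi*r*h = 2*pi*r*(r + h)
r + h = 16.3
2 * r * (r + h) = 2 * 9.3 * 16.3 = 303.18
SA = 303.18 * pi
SA = 952.47
952.47 units^2


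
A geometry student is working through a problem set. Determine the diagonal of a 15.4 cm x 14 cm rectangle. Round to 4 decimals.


Shape: rectangle (diagonal via Pythagoras)
Sides: 15.4 cm and 14 cm
Formula: d = sqrt(l^2 + w^2)
l^2 = 237.16, w^2 = 196
l^2 + w^2 = 433.16
d = sqrt(433.16)
d = 20.8125
20.8125 cm


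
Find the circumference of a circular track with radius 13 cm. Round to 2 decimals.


Shape: circle
Radius r = 13 cm
Formula: C = 2 * pi * r
C = 2 * pi * 13
C = 26 * pi
C = 81.68
81.68 cm


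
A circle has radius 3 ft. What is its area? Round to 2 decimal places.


Shape: circle
Radius r = 3 ft
Formula: A = pi * r^2
r^2 = 3^2 = 9
A = pi * 9
A = 28.27
28.27 ft^2


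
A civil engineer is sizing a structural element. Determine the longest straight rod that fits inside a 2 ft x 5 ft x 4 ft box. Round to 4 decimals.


Shape: rectangular box (space diagonal)
l = 2 ft, w = 5 ft, h = 4 ft
Visualize: the diagonal of the base, then a right triangle with that diagonal and the height.
Formula: d = sqrt(l^2 + w^2 + h^2)
l^2 + w^2 + h^2 = 4 + 25 + 16 = 45
d = sqrt(45)
d = 6.7082
6.7082 ft


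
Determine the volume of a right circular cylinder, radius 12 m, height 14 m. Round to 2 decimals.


Shape: cylinder
Radius r = 12 m, Height h = 14 m
Formula: V = pi * r^2 * h
r^2 = 144
V = pi * 144 * 14
V = 2016 * pi
V = 6333.45
6333.45 m^3


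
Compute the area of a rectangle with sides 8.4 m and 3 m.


Shape: rectangle
Length l = 8.4 m, Width w = 3 m
Formula: A = l * w
A = 8.4 * 3
A = 25.2
25.2 m^2


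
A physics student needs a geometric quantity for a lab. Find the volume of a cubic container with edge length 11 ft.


Shape: cube
Side s = 11 ft
Formula: V = s^3
V = 11 * 11 * 11
V = 121 * 11
V = 1331
1331 ft^3


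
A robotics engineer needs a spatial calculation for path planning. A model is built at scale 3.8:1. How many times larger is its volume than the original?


Linear scale factor k = 3.8
Rule: under a linear scaling by k, volumes scale by k^3.
k^3 = 3.8 * 3.8 * 3.8
k^3 = 14.44 * 3.8
k^3 = 54.872
Volume scales by a factor of 54.872.
54.872 (dimensionless)


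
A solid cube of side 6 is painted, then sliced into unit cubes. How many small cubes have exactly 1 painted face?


Large cube: 6 x 6 x 6, cut into unit cubes.
n = 6, so n - 2 = 4
Cubes with 1 painted face lie in the interior of each face.
A cube has 6 faces; each contributes (n - 2)^2 = 16 such cubes.
Count = 6 * 16 = 96
96 unit cubes


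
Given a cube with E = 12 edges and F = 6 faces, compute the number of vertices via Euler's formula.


Polyhedron: cube
Euler's formula for convex polyhedra: V - E + F = 2
Given: E = 12 edges and F = 6 faces
Solve for V:
V = 2 + E - F = 2 + 12 - 6 = 8
8 vertices


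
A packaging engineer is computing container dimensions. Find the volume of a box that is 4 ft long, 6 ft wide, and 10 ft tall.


Shape: rectangular prism
l = 4 ft, w = 6 ft, h = 10 ft
Formula: V = l * w * h
V = 4 * 6 * 10
V = 24 * 10
V = 240
240 ft^3


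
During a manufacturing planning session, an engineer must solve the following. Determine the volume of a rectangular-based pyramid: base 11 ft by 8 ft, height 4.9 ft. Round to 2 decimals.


Shape: rectangular pyramid
Base: 11 ft x 8 ft, Height h = 4.9 ft
Formula: V = (1/3) * base_area * h
base_area = 11 * 8 = 88
base_area * h = 88 * 4.9 = 431.2
V = 431.2 / 3
V = 143.73
143.73 ft^3


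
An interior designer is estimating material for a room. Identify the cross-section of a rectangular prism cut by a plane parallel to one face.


Solid: rectangular prism
Cutting plane: parallel to one face
Visualize the intersection of the plane with the solid's surface.
The boundary of the cut region is a rectangle.
rectangle


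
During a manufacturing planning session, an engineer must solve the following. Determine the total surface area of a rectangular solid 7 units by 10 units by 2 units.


Shape: rectangular prism
l = 7 units, w = 10 units, h = 2 units
Formula: SA = 2(lw + lh + wh)
lw = 70, lh = 14, wh = 20
lw + lh + wh = 104
SA = 2 * 104
SA = 208
208 units^2


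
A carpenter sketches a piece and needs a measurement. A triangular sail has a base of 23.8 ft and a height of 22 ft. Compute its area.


Shape: triangle
Base b = 23.8 ft, Height h = 22 ft
Formula: A = (1/2) * b * h
A = 0.5 * 23.8 * 22
A = 0.5 * 523.6
A = 261.8
261.8 ft^2


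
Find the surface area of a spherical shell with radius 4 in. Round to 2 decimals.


Shape: sphere
Radius r = 4 in
Formula: SA = 4 * pi * r^2
r^2 = 16
SA = 4 * pi * 16
SA = 64 * pi
SA = 201.06
201.06 in^2


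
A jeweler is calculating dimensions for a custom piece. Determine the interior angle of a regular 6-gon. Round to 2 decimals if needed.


Shape: regular hexagon (6 sides)
Formula: interior angle = (n - 2) * 180 / n
(n - 2) = 4
(n - 2) * 180 = 720
angle = 720 / 6
angle = 120
120 degrees


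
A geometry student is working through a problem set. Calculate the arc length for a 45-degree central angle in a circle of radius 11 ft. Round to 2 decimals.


Shape: circular arc
Radius r = 11 ft, Angle = 45 degrees
Formula: L = (angle/360) * 2 * pi * r
2 * pi * r = 22 * pi
L = (45/360) * 22 * pi
L = 2.75 * pi
L = 8.64
8.64 ft


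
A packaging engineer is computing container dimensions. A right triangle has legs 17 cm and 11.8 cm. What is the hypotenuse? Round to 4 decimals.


Shape: right triangle
Legs a = 17 cm, b = 11.8 cm
Formula: c = sqrt(a^2 + b^2)
a^2 = 289, b^2 = 139.24
a^2 + b^2 = 428.24
c = sqrt(428.24)
c = 20.694
20.694 cm


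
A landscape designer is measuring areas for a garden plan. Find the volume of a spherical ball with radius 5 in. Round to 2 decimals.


Shape: sphere
Radius r = 5 in
Formula: V = (4/3) * pi * r^3
r^3 = 125
(4/3) * 125 = 166.666667
V = 166.666667 * pi
V = 523.6
523.6 in^3


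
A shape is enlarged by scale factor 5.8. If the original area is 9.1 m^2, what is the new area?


Linear scale factor k = 5.8
Original area = 9.1 m^2
Rule: under a linear scaling by k, areas scale by k^2.
k^2 = 5.8^2 = 33.64
New area = 9.1 * 33.64
New area = 306.124
306.124 m^2


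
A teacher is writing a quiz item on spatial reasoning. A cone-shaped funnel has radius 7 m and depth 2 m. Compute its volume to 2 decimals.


Shape: cone
Radius r = 7 m, Height h = 2 m
Formula: V = (1/3) * pi * r^2 * h
r^2 = 49
pi * r^2 * h = pi * 49 * 2 = 98 * pi
V = 98 * pi / 3
V = 102.63
102.63 m^3


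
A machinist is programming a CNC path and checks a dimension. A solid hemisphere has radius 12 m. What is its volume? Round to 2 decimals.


Shape: hemisphere (half of a sphere)
Radius r = 12 m
Formula: V = (1/2) * (4/3) * pi * r^3 = (2/3) * pi * r^3
r^3 = 1728
(2/3) * 1728 = 1152
V = 1152 * pi
V = 3619.11
3619.11 m^3


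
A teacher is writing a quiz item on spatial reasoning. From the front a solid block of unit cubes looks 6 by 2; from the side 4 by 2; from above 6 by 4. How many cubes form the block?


Orthographic views of a solid rectangular block:
Front view 6 x 2 -> length = 6, height = 2
Side view 4 x 2 -> width = 4, height = 2 (consistent)
Top view 6 x 4 -> confirms length = 6, width = 4
The block is 6 x 4 x 2.
Total unit cubes = 6 * 4 * 2 = 48
48 unit cubes


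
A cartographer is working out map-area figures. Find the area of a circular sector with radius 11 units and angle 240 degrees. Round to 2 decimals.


Shape: circular sector
Radius r = 11 units, Angle = 240 degrees
Formula: A = (angle/360) * pi * r^2
r^2 = 121
Fraction of circle = 240/360
A = (240/360) * pi * 121
A = 80.666667 * pi
A = 253.42
253.42 units^2


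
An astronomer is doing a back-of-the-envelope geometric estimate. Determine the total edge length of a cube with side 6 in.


Shape: cube
Side s = 6 in
A cube has 12 edges, all equal.
Formula: total edge length = 12 * s
Total = 12 * 6
Total = 72
72 in


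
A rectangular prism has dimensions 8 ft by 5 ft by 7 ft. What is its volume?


Shape: rectangular prism
l = 8 ft, w = 5 ft, h = 7 ft
Formula: V = l * w * h
V = 8 * 5 * 7
V = 40 * 7
V = 280
280 ft^3


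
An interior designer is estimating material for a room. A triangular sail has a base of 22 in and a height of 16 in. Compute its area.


Shape: triangle
Base b = 22 in, Height h = 16 in
Formula: A = (1/2) * b * h
A = 0.5 * 22 * 16
A = 0.5 * 352
A = 176
176 in^2


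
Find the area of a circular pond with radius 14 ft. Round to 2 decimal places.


Shape: circle
Radius r = 14 ft
Formula: A = pi * r^2
r^2 = 14^2 = 196
A = pi * 196
A = 615.75
615.75 ft^2


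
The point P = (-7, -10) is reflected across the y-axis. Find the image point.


Transformation: reflection
Original point: (-7, -10)
Rule for reflection over the y-axis: (x, y) -> (-x, y)
Apply: (-7, -10) -> (7, -10)
(7, -10)


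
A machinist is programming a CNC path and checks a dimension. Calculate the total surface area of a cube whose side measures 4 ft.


Shape: cube
Side s = 4 ft
A cube has 6 square faces.
Formula: SA = 6 * s^2
s^2 = 16
SA = 6 * 16
SA = 96
96 ft^2


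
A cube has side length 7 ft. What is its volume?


Shape: cube
Side s = 7 ft
Formula: V = s^3
V = 7 * 7 * 7
V = 49 * 7
V = 343
343 ft^3


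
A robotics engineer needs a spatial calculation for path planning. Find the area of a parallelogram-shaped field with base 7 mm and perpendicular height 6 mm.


Shape: parallelogram
Base b = 7 mm, Height h = 6 mm
Formula: A = b * h
A = 7 * 6
A = 42
42 mm^2


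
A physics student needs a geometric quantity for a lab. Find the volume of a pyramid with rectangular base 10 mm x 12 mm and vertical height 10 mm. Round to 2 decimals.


Shape: rectangular pyramid
Base: 10 mm x 12 mm, Height h = 10 mm
Formula: V = (1/3) * base_area * h
base_area = 10 * 12 = 120
base_area * h = 120 * 10 = 1200
V = 1200 / 3
V = 400
400 mm^3


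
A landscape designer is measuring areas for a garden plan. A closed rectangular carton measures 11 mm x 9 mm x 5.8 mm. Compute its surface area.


Shape: rectangular prism
l = 11 mm, w = 9 mm, h = 5.8 mm
Formula: SA = 2(lw + lh + wh)
lw = 99, lh = 63.8, wh = 52.2
lw + lh + wh = 215
SA = 2 * 215
SA = 430
430 mm^2


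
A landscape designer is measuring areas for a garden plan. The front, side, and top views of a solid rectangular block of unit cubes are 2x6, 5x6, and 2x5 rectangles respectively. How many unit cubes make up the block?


Orthographic views of a solid rectangular block:
Front view 2 x 6 -> length = 2, height = 6
Side view 5 x 6 -> width = 5, height = 6 (consistent)
Top view 2 x 5 -> confirms length = 2, width = 5
The block is 2 x 5 x 6.
Total unit cubes = 2 * 5 * 6 = 60
60 unit cubes


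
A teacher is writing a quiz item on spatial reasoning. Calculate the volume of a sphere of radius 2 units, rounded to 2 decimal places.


Shape: sphere
Radius r = 2 units
Formula: V = (4/3) * pi * r^3
r^3 = 8
(4/3) * 8 = 10.666667
V = 10.666667 * pi
V = 33.51
33.51 units^3


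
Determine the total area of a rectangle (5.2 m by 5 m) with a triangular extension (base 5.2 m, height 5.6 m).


Composite shape: rectangle + triangle
Rectangle area = 5.2 * 5 = 26
Triangle area = 0.5 * 5.2 * 5.6 = 14.56
Total = 26 + 14.56
Total = 40.56
40.56 m^2


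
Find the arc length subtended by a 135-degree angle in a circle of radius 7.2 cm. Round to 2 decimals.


Shape: circular arc
Radius r = 7.2 cm, Angle = 135 degrees
Formula: L = (angle/360) * 2 * pi * r
2 * pi * r = 14.4 * pi
L = (135/360) * 14.4 * pi
L = 5.4 * pi
L = 16.96
16.96 cm


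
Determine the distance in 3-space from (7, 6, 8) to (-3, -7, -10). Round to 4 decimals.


3D distance between two points
P1 = (7, 6, 8), P2 = (-3, -7, -10)
Formula: d = sqrt((x2-x1)^2 + (y2-y1)^2 + (z2-z1)^2)
dx = -3 - 7 = -10
dy = -7 - 6 = -13
dz = -10 - 8 = -18
dx^2 + dy^2 + dz^2 = 100 + 169 + 324 = 593
d = sqrt(593)
d = 24.3516
24.3516 units


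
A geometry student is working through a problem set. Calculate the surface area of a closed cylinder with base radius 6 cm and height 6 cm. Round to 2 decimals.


Shape: closed cylinder
Radius r = 6 cm, Height h = 6 cm
Formula: SA = 2*pi*r^2 + 2*pi*r*h = 2*pi*r*(r + h)
r + h = 12
2 * r * (r + h) = 2 * 6 * 12 = 144
SA = 144 * pi
SA = 452.39
452.39 cm^2


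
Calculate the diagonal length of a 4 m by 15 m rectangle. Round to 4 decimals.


Shape: rectangle (diagonal via Pythagoras)
Sides: 4 m and 15 m
Formula: d = sqrt(l^2 + w^2)
l^2 = 16, w^2 = 225
l^2 + w^2 = 241
d = sqrt(241)
d = 15.5242
15.5242 m


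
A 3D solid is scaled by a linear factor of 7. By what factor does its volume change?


Linear scale factor k = 7
Rule: under a linear scaling by k, volumes scale by k^3.
k^3 = 7 * 7 * 7
k^3 = 49 * 7
k^3 = 343
Volume scales by a factor of 343.
343 (dimensionless)


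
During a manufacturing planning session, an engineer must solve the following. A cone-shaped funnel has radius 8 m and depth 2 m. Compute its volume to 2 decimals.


Shape: cone
Radius r = 8 m, Height h = 2 m
Formula: V = (1/3) * pi * r^2 * h
r^2 = 64
pi * r^2 * h = pi * 64 * 2 = 128 * pi
V = 128 * pi / 3
V = 134.04
134.04 m^3


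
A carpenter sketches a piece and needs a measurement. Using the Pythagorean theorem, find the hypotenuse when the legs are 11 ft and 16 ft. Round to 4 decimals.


Shape: right triangle
Legs a = 11 ft, b = 16 ft
Formula: c = sqrt(a^2 + b^2)
a^2 = 121, b^2 = 256
a^2 + b^2 = 377
c = sqrt(377)
c = 19.4165
19.4165 ft


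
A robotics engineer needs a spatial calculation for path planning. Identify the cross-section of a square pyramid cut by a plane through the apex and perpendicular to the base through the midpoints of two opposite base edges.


Solid: square pyramid
Cutting plane: through the apex and perpendicular to the base through the midpoints of two opposite base edges
Visualize the intersection of the plane with the solid's surface.
The boundary of the cut region is a isosceles triangle.
isosceles triangle


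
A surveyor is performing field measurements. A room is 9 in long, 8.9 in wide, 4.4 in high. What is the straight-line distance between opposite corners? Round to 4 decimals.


Shape: rectangular box (space diagonal)
l = 9 in, w = 8.9 in, h = 4.4 in
Visualize: the diagonal of the base, then a right triangle with that diagonal and the height.
Formula: d = sqrt(l^2 + w^2 + h^2)
l^2 + w^2 + h^2 = 81 + 79.21 + 19.36 = 179.57
d = sqrt(179.57)
d = 13.4004
13.4004 in


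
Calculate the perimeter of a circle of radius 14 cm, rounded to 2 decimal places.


Shape: circle
Radius r = 14 cm
Formula: C = 2 * pi * r
C = 2 * pi * 14
C = 28 * pi
C = 87.96
87.96 cm


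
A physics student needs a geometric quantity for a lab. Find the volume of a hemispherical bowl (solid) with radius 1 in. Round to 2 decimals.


Shape: hemisphere (half of a sphere)
Radius r = 1 in
Formula: V = (1/2) * (4/3) * pi * r^3 = (2/3) * pi * r^3
r^3 = 1
(2/3) * 1 = 0.666667
V = 0.666667 * pi
V = 2.09
2.09 in^3


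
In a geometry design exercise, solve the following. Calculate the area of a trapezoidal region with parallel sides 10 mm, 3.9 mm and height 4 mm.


Shape: trapezoid
Parallel sides a = 10 mm, b = 3.9 mm; Height h = 4 mm
Formula: A = (a + b) * h / 2
a + b = 10 + 3.9 = 13.9
A = 13.9 * 4 / 2
A = 55.6 / 2
A = 27.8
27.8 mm^2


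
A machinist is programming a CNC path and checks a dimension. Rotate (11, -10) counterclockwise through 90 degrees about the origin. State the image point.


Transformation: rotation about the origin
Original point: (11, -10)
Rule for 90 deg counterclockwise: (x, y) -> (-y, x)
Apply: (11, -10) -> (10, 11)
(10, 11)


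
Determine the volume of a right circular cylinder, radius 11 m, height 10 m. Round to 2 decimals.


Shape: cylinder
Radius r = 11 m, Height h = 10 m
Formula: V = pi * r^2 * h
r^2 = 121
V = pi * 121 * 10
V = 1210 * pi
V = 3801.33
3801.33 m^3


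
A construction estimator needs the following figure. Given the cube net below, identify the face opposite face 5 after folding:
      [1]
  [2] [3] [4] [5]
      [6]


Net: cross layout. Take square 3 as the base (bottom).
Fold the four squares in the horizontal row up around 3: 2 -> left, 4 -> right, 5 wraps to the top.
Fold 1 and 6 up from 3: 1 -> back, 6 -> front.
Opposite pairs are therefore: (1, 6), (2, 4), (3, 5).
Face 5 is opposite face 3.
face 3


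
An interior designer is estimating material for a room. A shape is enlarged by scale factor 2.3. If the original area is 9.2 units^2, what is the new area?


Linear scale factor k = 2.3
Original area = 9.2 units^2
Rule: under a linear scaling by k, areas scale by k^2.
k^2 = 2.3^2 = 5.29
New area = 9.2 * 5.29
New area = 48.668
48.668 units^2


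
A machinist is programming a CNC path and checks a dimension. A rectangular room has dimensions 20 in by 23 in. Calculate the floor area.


Shape: rectangle
Length l = 20 in, Width w = 23 in
Formula: A = l * w
A = 20 * 23
A = 460
460 in^2


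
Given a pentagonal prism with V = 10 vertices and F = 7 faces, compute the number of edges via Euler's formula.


Polyhedron: pentagonal prism
Euler's formula for convex polyhedra: V - E + F = 2
Given: V = 10 vertices and F = 7 faces
Solve for E:
E = V + F - 2 = 10 + 7 - 2 = 15
15 edges


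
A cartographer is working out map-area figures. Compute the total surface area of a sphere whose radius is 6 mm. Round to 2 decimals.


Shape: sphere
Radius r = 6 mm
Formula: SA = 4 * pi * r^2
r^2 = 36
SA = 4 * pi * 36
SA = 144 * pi
SA = 452.39
452.39 mm^2


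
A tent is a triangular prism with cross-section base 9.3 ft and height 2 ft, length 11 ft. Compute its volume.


Shape: triangular prism
Triangle base = 9.3 ft, triangle height = 2 ft, prism length L = 11 ft
Formula: V = (1/2 * b * h_tri) * L
Cross-section area = 0.5 * 9.3 * 2 = 9.3
V = 9.3 * 11
V = 102.3
102.3 ft^3


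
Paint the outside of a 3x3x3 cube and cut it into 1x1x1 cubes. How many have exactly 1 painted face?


Large cube: 3 x 3 x 3, cut into unit cubes.
n = 3, so n - 2 = 1
Cubes with 1 painted face lie in the interior of each face.
A cube has 6 faces; each contributes (n - 2)^2 = 1 such cubes.
Count = 6 * 1 = 6
6 unit cubes


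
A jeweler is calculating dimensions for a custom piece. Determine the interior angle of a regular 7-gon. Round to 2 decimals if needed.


Shape: regular heptagon (7 sides)
Formula: interior angle = (n - 2) * 180 / n
(n - 2) = 5
(n - 2) * 180 = 900
angle = 900 / 7
angle = 128.57
128.57 degrees


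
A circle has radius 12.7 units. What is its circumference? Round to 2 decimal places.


Shape: circle
Radius r = 12.7 units
Formula: C = 2 * pi * r
C = 2 * pi * 12.7
C = 25.4 * pi
C = 79.8
79.8 units


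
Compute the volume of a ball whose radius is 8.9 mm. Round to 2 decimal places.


Shape: sphere
Radius r = 8.9 mm
Formula: V = (4/3) * pi * r^3
r^3 = 704.969
(4/3) * 704.969 = 939.958667
V = 939.958667 * pi
V = 2952.97
2952.97 mm^3


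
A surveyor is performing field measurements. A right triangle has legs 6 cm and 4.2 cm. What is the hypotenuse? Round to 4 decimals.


Shape: right triangle
Legs a = 6 cm, b = 4.2 cm
Formula: c = sqrt(a^2 + b^2)
a^2 = 36, b^2 = 17.64
a^2 + b^2 = 53.64
c = sqrt(53.64)
c = 7.3239
7.3239 cm


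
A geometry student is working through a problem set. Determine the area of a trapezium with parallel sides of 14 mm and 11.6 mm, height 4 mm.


Shape: trapezoid
Parallel sides a = 14 mm, b = 11.6 mm; Height h = 4 mm
Formula: A = (a + b) * h / 2
a + b = 14 + 11.6 = 25.6
A = 25.6 * 4 / 2
A = 102.4 / 2
A = 51.2
51.2 mm^2


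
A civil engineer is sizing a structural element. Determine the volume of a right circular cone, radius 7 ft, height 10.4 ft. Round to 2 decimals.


Shape: cone
Radius r = 7 ft, Height h = 10.4 ft
Formula: V = (1/3) * pi * r^2 * h
r^2 = 49
pi * r^2 * h = pi * 49 * 10.4 = 509.6 * pi
V = 509.6 * pi / 3
V = 533.65
533.65 ft^3


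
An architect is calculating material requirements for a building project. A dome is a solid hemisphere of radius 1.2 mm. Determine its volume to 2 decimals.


Shape: hemisphere (half of a sphere)
Radius r = 1.2 mm
Formula: V = (1/2) * (4/3) * pi * r^3 = (2/3) * pi * r^3
r^3 = 1.728
(2/3) * 1.728 = 1.152
V = 1.152 * pi
V = 3.62
3.62 mm^3


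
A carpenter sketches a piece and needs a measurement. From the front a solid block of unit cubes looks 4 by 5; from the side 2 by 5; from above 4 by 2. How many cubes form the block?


Orthographic views of a solid rectangular block:
Front view 4 x 5 -> length = 4, height = 5
Side view 2 x 5 -> width = 2, height = 5 (consistent)
Top view 4 x 2 -> confirms length = 4, width = 2
The block is 4 x 2 x 5.
Total unit cubes = 4 * 2 * 5 = 40
40 unit cubes


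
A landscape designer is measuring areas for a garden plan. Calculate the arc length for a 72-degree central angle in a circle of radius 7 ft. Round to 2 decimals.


Shape: circular arc
Radius r = 7 ft, Angle = 72 degrees
Formula: L = (angle/360) * 2 * pi * r
2 * pi * r = 14 * pi
L = (72/360) * 14 * pi
L = 2.8 * pi
L = 8.8
8.8 ft


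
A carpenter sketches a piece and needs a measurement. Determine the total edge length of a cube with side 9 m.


Shape: cube
Side s = 9 m
A cube has 12 edges, all equal.
Formula: total edge length = 12 * s
Total = 12 * 9
Total = 108
108 m


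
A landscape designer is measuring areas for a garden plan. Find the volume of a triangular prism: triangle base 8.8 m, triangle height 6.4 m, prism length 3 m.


Shape: triangular prism
Triangle base = 8.8 m, triangle height = 6.4 m, prism length L = 3 m
Formula: V = (1/2 * b * h_tri) * L
Cross-section area = 0.5 * 8.8 * 6.4 = 28.16
V = 28.16 * 3
V = 84.48
84.48 m^3


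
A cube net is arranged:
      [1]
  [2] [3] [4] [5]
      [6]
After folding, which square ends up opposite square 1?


Net: cross layout. Take square 3 as the base (bottom).
Fold the four squares in the horizontal row up around 3: 2 -> left, 4 -> right, 5 wraps to the top.
Fold 1 and 6 up from 3: 1 -> back, 6 -> front.
Opposite pairs are therefore: (1, 6), (2, 4), (3, 5).
Face 1 is opposite face 6.
face 6


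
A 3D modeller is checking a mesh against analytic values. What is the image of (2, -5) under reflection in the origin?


Transformation: reflection
Original point: (2, -5)
Rule for reflection through the origin: (x, y) -> (-x, -y)
Apply: (2, -5) -> (-2, 5)
(-2, 5)


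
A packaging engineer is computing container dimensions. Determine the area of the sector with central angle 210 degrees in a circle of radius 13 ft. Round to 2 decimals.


Shape: circular sector
Radius r = 13 ft, Angle = 210 degrees
Formula: A = (angle/360) * pi * r^2
r^2 = 169
Fraction of circle = 210/360
A = (210/360) * pi * 169
A = 98.583333 * pi
A = 309.71
309.71 ft^2


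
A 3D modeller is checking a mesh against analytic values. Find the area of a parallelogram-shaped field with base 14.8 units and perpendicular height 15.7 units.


Shape: parallelogram
Base b = 14.8 units, Height h = 15.7 units
Formula: A = b * h
A = 14.8 * 15.7
A = 232.36
232.36 units^2


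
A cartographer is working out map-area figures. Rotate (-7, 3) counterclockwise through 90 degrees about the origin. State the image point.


Transformation: rotation about the origin
Original point: (-7, 3)
Rule for 90 deg counterclockwise: (x, y) -> (-y, x)
Apply: (-7, 3) -> (-3, -7)
(-3, -7)


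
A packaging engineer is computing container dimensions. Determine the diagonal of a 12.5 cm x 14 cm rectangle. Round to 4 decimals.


Shape: rectangle (diagonal via Pythagoras)
Sides: 12.5 cm and 14 cm
Formula: d = sqrt(l^2 + w^2)
l^2 = 156.25, w^2 = 196
l^2 + w^2 = 352.25
d = sqrt(352.25)
d = 18.7683
18.7683 cm


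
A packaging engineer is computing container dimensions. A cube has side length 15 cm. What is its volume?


Shape: cube
Side s = 15 cm
Formula: V = s^3
V = 15 * 15 * 15
V = 225 * 15
V = 3375
3375 cm^3


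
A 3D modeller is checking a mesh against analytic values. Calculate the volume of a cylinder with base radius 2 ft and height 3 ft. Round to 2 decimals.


Shape: cylinder
Radius r = 2 ft, Height h = 3 ft
Formula: V = pi * r^2 * h
r^2 = 4
V = pi * 4 * 3
V = 12 * pi
V = 37.7
37.7 ft^3


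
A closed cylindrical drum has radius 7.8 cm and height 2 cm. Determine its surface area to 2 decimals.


Shape: closed cylinder
Radius r = 7.8 cm, Height h = 2 cm
Formula: SA = 2*pi*r^2 + 2*pi*r*h = 2*pi*r*(r + h)
r + h = 9.8
2 * r * (r + h) = 2 * 7.8 * 9.8 = 152.88
SA = 152.88 * pi
SA = 480.29
480.29 cm^2


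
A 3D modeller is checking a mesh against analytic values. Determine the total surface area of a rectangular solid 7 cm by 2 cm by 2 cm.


Shape: rectangular prism
l = 7 cm, w = 2 cm, h = 2 cm
Formula: SA = 2(lw + lh + wh)
lw = 14, lh = 14, wh = 4
lw + lh + wh = 32
SA = 2 * 32
SA = 64
64 cm^2


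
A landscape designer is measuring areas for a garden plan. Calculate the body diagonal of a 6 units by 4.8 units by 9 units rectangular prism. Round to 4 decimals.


Shape: rectangular box (space diagonal)
l = 6 units, w = 4.8 units, h = 9 units
Visualize: the diagonal of the base, then a right triangle with that diagonal and the height.
Formula: d = sqrt(l^2 + w^2 + h^2)
l^2 + w^2 + h^2 = 36 + 23.04 + 81 = 140.04
d = sqrt(140.04)
d = 11.8338
11.8338 units


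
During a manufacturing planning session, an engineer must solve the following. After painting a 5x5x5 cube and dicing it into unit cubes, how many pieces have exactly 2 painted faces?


Large cube: 5 x 5 x 5, cut into unit cubes.
n = 5, so n - 2 = 3
Cubes with 2 painted faces lie along the edges, excluding corners.
A cube has 12 edges; each contributes (n - 2) = 3 such cubes.
Count = 12 * 3 = 36
36 unit cubes


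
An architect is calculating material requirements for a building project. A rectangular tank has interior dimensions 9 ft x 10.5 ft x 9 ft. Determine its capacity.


Shape: rectangular prism
l = 9 ft, w = 10.5 ft, h = 9 ft
Formula: V = l * w * h
V = 9 * 10.5 * 9
V = 94.5 * 9
V = 850.5
850.5 ft^3


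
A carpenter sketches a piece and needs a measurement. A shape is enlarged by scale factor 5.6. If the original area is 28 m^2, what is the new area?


Linear scale factor k = 5.6
Original area = 28 m^2
Rule: under a linear scaling by k, areas scale by k^2.
k^2 = 5.6^2 = 31.36
New area = 28 * 31.36
New area = 878.08
878.08 m^2


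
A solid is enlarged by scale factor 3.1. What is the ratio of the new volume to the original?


Linear scale factor k = 3.1
Rule: under a linear scaling by k, volumes scale by k^3.
k^3 = 3.1 * 3.1 * 3.1
k^3 = 9.61 * 3.1
k^3 = 29.791
Volume scales by a factor of 29.791.
29.791 (dimensionless)


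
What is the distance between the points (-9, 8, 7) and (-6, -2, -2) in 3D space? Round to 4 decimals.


3D distance between two points
P1 = (-9, 8, 7), P2 = (-6, -2, -2)
Formula: d = sqrt((x2-x1)^2 + (y2-y1)^2 + (z2-z1)^2)
dx = -6 - -9 = 3
dy = -2 - 8 = -10
dz = -2 - 7 = -9
dx^2 + dy^2 + dz^2 = 9 + 100 + 81 = 190
d = sqrt(190)
d = 13.784
13.784 units


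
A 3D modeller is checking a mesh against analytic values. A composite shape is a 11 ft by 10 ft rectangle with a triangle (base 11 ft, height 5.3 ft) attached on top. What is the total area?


Composite shape: rectangle + triangle
Rectangle area = 11 * 10 = 110
Triangle area = 0.5 * 11 * 5.3 = 29.15
Total = 110 + 29.15
Total = 139.15
139.15 ft^2


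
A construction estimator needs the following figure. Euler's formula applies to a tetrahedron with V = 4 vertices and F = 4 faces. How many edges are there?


Polyhedron: tetrahedron
Euler's formula for convex polyhedra: V - E + F = 2
Given: V = 4 vertices and F = 4 faces
Solve for E:
E = V + F - 2 = 4 + 4 - 2 = 6
6 edges


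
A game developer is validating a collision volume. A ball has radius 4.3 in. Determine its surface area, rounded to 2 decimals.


Shape: sphere
Radius r = 4.3 in
Formula: SA = 4 * pi * r^2
r^2 = 18.49
SA = 4 * pi * 18.49
SA = 73.96 * pi
SA = 232.35
232.35 in^2


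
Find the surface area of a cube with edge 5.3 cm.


Shape: cube
Side s = 5.3 cm
A cube has 6 square faces.
Formula: SA = 6 * s^2
s^2 = 28.09
SA = 6 * 28.09
SA = 168.54
168.54 cm^2


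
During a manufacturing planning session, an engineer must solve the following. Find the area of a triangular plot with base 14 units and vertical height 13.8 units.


Shape: triangle
Base b = 14 units, Height h = 13.8 units
Formula: A = (1/2) * b * h
A = 0.5 * 14 * 13.8
A = 0.5 * 193.2
A = 96.6
96.6 units^2


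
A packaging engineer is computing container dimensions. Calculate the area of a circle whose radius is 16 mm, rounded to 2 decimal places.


Shape: circle
Radius r = 16 mm
Formula: A = pi * r^2
r^2 = 16^2 = 256
A = pi * 256
A = 804.25
804.25 mm^2


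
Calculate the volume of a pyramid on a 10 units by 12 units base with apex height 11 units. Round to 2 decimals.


Shape: rectangular pyramid
Base: 10 units x 12 units, Height h = 11 units
Formula: V = (1/3) * base_area * h
base_area = 10 * 12 = 120
base_area * h = 120 * 11 = 1320
V = 1320 / 3
V = 440
440 units^3


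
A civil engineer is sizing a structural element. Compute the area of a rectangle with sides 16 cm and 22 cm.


Shape: rectangle
Length l = 16 cm, Width w = 22 cm
Formula: A = l * w
A = 16 * 22
A = 352
352 cm^2


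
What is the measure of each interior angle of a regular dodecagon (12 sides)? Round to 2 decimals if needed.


Shape: regular dodecagon (12 sides)
Formula: interior angle = (n - 2) * 180 / n
(n - 2) = 10
(n - 2) * 180 = 1800
angle = 1800 / 12
angle = 150
150 degrees


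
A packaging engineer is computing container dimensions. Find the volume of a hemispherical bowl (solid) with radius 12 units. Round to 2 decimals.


Shape: hemisphere (half of a sphere)
Radius r = 12 units
Formula: V = (1/2) * (4/3) * pi * r^3 = (2/3) * pi * r^3
r^3 = 1728
(2/3) * 1728 = 1152
V = 1152 * pi
V = 3619.11
3619.11 units^3


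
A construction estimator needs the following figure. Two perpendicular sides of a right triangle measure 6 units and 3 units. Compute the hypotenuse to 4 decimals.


Shape: right triangle
Legs a = 6 units, b = 3 units
Formula: c = sqrt(a^2 + b^2)
a^2 = 36, b^2 = 9
a^2 + b^2 = 45
c = sqrt(45)
c = 6.7082
6.7082 units


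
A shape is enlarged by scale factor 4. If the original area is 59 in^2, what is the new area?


Linear scale factor k = 4
Original area = 59 in^2
Rule: under a linear scaling by k, areas scale by k^2.
k^2 = 4^2 = 16
New area = 59 * 16
New area = 944
944 in^2


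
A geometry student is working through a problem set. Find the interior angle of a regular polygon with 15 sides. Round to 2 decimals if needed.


Shape: regular pentadecagon (15 sides)
Formula: interior angle = (n - 2) * 180 / n
(n - 2) = 13
(n - 2) * 180 = 2340
angle = 2340 / 15
angle = 156
156 degrees
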